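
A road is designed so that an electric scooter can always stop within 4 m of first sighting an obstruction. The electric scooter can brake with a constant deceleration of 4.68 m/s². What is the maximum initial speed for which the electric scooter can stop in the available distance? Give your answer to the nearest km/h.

Maximum speed ≈ 22 km/h

v²/(2a) = d ⇒ v = √(2 × 4.680 × 4) = √37.44 = 6.1188 m/s.
6.1188 m/s × 3.6 = 22.028 km/h.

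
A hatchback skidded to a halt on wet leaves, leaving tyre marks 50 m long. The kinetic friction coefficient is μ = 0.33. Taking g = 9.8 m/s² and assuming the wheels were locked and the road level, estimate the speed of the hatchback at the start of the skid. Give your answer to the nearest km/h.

Initial speed ≈ 65 km/h

Deceleration a = μg = 0.33 × 9.8 = 3.234 m/s².
v = √(2a·d) = √(2 × 3.234 × 50) = √323.400 = 17.9833 m/s.
= 17.9833 × 3.6 = 64.740 km/h.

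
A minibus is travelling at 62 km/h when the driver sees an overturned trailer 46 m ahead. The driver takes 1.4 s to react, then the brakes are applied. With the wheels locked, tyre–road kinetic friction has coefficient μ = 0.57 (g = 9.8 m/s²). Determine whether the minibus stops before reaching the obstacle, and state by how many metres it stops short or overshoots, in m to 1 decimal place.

62 km/h ÷ 3.6 = 17.2222 m/s.
a = μg = 0.57 × 9.8 = 5.586 m/s².
Reaction distance = 17.2222 × 1.4 = 24.111 m.
Braking distance = v²/(2a) = 296.604 / 11.172 = 26.549 m.
Total stopping distance = 24.111 + 26.549 = 50.660 m, vs 46 m available — it cannot stop in time and overshoots by 50.660 − 46 = 4.660 m.

No — it overshoots by 4.7 m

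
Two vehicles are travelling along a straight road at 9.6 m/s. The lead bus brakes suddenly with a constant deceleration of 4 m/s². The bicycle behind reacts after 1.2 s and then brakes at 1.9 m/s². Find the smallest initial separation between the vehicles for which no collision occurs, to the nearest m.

Minimum gap ≈ 24 m

Leader travels v²/(2a_L) = 92.160 / 8.000 = 11.520 m before stopping.
Follower covers v·t_r = 9.6000 × 1.2 = 11.520 m while reacting, then v²/(2a_F) = 92.160 / 3.800 = 24.253 m while braking, for a total of 11.520 + 24.253 = 35.773 m.
Since a_F ≤ a_L and the follower starts braking later, the follower is never slower than the leader, so the closest approach is when both have stopped.
Minimum gap = 35.773 − 11.520 = 24.253 m.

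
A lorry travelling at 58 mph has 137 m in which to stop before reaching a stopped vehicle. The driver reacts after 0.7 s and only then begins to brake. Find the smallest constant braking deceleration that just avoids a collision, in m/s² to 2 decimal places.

58 mph × 0.44704 = 25.9283 m/s.
Distance covered during reaction = 25.9283 × 0.7 = 18.150 m.
Distance available for braking: 137 − 18.150 = 118.850 m.
v² = 2a·d ⇒ a = v²/(2d) = 25.9283² / (2 × 118.850) = 672.277 / 237.700 = 2.8283 m/s².

Required deceleration ≈ 2.83 m/s²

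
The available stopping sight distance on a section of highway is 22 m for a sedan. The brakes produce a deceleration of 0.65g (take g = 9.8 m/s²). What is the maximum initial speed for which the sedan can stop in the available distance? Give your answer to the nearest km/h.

Maximum speed ≈ 60 km/h

a = 0.65 × 9.8 = 6.370 m/s².
v²/(2a) = d ⇒ v = √(2 × 6.370 × 22) = √280.28 = 16.7416 m/s.
16.7416 m/s × 3.6 = 60.270 km/h.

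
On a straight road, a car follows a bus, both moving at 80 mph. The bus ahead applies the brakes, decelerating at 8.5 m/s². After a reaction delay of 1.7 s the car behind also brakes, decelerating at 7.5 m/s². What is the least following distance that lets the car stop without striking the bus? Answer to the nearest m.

80 mph × 0.44704 = 35.7632 m/s.
Leader travels v²/(2a_L) = 1279.006 / 17.000 = 75.236 m before stopping.
Follower covers v·t_r = 35.7632 × 1.7 = 60.797 m while reacting, then v²/(2a_F) = 1279.006 / 15.000 = 85.267 m while braking, for a total of 60.797 + 85.267 = 146.064 m.
Since a_F ≤ a_L and the follower starts braking later, the follower is never slower than the leader, so the closest approach is when both have stopped.
Minimum gap = 146.064 − 75.236 = 70.828 m.

Minimum gap ≈ 71 m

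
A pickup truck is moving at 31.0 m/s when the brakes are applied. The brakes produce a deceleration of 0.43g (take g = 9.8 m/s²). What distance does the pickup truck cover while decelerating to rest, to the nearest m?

a = 0.43 × 9.8 = 4.214 m/s².
Braking distance = v²/(2a) = 31.0000² / (2 × 4.214) = 961.000 / 8.428 = 114.025 m.

Braking distance ≈ 114 m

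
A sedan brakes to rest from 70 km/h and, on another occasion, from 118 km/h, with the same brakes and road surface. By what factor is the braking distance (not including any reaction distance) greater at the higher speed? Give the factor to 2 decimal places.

Braking distance d = v²/(2a), so with a fixed, d ∝ v².
Factor = (118/70)² = 1.6857² = 2.8416.

Factor ≈ 2.84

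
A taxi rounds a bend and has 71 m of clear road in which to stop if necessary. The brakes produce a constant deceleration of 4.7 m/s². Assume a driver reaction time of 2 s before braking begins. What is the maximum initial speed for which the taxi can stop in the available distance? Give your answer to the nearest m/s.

Maximum speed ≈ 18 m/s

Stopping distance: v·t_r + v²/(2a) = 71 with t_r = 2 s and a = 4.700 m/s².
So v² + 18.800 v − 667.40 = 0.
Positive root: v = −a·t_r + √((a·t_r)² + 2a·d) = −9.400 + √(88.360 + 667.40) = 18.0911 m/s.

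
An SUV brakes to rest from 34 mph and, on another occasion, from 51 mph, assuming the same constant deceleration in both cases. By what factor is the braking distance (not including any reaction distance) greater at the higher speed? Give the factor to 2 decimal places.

Factor ≈ 2.25

Braking distance d = v²/(2a), so with a fixed, d ∝ v².
Factor = (51/34)² = 1.5000² = 2.2500.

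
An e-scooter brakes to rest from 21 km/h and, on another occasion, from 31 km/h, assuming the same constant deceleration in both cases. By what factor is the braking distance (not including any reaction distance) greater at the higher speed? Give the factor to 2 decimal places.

Braking distance d = v²/(2a), so with a fixed, d ∝ v².
Factor = (31/21)² = 1.4762² = 2.1792.

Factor ≈ 2.18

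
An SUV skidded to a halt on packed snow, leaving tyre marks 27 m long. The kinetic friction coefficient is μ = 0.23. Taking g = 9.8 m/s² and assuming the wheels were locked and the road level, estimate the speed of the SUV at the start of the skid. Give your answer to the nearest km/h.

Deceleration a = μg = 0.23 × 9.8 = 2.254 m/s².
v = √(2a·d) = √(2 × 2.254 × 27) = √121.716 = 11.0325 m/s.
= 11.0325 × 3.6 = 39.717 km/h.

Initial speed ≈ 40 km/h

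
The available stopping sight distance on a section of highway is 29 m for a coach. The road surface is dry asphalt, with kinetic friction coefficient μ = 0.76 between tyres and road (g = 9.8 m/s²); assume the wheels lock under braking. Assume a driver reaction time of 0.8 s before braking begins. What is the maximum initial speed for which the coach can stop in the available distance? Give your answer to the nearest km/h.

a = μg = 0.76 × 9.8 = 7.448 m/s².
Stopping distance: v·t_r + v²/(2a) = 29 with t_r = 0.8 s and a = 7.448 m/s².
So v² + 11.917 v − 431.98 = 0.
Positive root: v = −a·t_r + √((a·t_r)² + 2a·d) = −5.958 + √(35.498 + 431.98) = 15.6632 m/s.
15.6632 m/s × 3.6 = 56.388 km/h.

Maximum speed ≈ 56 km/h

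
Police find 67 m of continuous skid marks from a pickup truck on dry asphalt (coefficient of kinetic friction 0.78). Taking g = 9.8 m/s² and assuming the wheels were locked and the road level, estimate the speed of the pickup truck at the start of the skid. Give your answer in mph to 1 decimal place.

Initial speed ≈ 71.6 mph

Deceleration a = μg = 0.78 × 9.8 = 7.644 m/s².
v = √(2a·d) = √(2 × 7.644 × 67) = √1024.296 = 32.0046 m/s.
= 32.0046 ÷ 0.44704 = 71.592 mph.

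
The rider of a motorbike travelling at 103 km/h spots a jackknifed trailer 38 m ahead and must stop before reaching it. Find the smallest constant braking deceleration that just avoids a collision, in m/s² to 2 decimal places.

Required deceleration ≈ 10.77 m/s²

103 km/h ÷ 3.6 = 28.6111 m/s.
v² = 2a·d ⇒ a = v²/(2d) = 28.6111² / (2 × 38.000) = 818.595 / 76.000 = 10.7710 m/s².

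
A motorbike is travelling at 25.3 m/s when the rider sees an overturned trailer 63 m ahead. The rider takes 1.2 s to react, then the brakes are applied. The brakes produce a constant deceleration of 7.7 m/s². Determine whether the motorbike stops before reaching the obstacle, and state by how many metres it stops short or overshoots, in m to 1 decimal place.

No — it overshoots by 8.9 m

Reaction distance = 25.3000 × 1.2 = 30.360 m.
Braking distance = v²/(2a) = 640.090 / 15.400 = 41.564 m.
Total stopping distance = 30.360 + 41.564 = 71.924 m, vs 63 m available — it cannot stop in time and overshoots by 71.924 − 63 = 8.924 m.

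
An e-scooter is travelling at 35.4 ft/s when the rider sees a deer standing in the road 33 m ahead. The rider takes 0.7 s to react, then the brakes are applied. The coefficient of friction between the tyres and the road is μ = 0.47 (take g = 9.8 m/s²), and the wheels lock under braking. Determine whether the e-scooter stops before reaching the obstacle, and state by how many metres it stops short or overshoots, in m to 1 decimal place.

Yes — it stops 12.8 m short of the obstacle

35.4 ft/s × 0.3048 = 10.7899 m/s.
a = μg = 0.47 × 9.8 = 4.606 m/s².
Reaction distance = 10.7899 × 0.7 = 7.553 m.
Braking distance = v²/(2a) = 116.422 / 9.212 = 12.638 m.
Total stopping distance = 7.553 + 12.638 = 20.191 m, vs 33 m available — it stops with 33 − 20.191 = 12.809 m to spare.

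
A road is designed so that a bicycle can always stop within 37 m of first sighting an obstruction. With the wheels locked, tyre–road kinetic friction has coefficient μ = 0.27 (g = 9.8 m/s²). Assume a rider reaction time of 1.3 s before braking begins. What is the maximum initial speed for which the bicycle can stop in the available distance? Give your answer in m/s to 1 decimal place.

Maximum speed ≈ 11.0 m/s

a = μg = 0.27 × 9.8 = 2.646 m/s².
Stopping distance: v·t_r + v²/(2a) = 37 with t_r = 1.3 s and a = 2.646 m/s².
So v² + 6.880 v − 195.80 = 0.
Positive root: v = −a·t_r + √((a·t_r)² + 2a·d) = −3.440 + √(11.834 + 195.80) = 10.9695 m/s.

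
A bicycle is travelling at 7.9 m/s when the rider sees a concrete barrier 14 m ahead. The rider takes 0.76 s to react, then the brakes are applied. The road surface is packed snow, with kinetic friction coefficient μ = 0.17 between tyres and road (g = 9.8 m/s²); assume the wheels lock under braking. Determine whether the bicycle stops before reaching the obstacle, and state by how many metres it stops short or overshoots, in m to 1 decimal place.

a = μg = 0.17 × 9.8 = 1.666 m/s².
Reaction distance = 7.9000 × 0.76 = 6.004 m.
Braking distance = v²/(2a) = 62.410 / 3.332 = 18.730 m.
Total stopping distance = 6.004 + 18.730 = 24.734 m, vs 14 m available — it cannot stop in time and overshoots by 24.734 − 14 = 10.734 m.

No — it overshoots by 10.7 m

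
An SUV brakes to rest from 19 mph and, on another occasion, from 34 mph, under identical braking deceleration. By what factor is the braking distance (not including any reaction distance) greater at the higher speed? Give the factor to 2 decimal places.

Factor ≈ 3.20

Braking distance d = v²/(2a), so with a fixed, d ∝ v².
Factor = (34/19)² = 1.7895² = 3.2023.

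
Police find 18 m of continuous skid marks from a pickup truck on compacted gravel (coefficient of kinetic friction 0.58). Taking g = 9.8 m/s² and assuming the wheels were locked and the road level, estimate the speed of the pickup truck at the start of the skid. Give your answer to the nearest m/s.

Initial speed ≈ 14 m/s

Deceleration a = μg = 0.58 × 9.8 = 5.684 m/s².
v = √(2a·d) = √(2 × 5.684 × 18) = √204.624 = 14.3047 m/s.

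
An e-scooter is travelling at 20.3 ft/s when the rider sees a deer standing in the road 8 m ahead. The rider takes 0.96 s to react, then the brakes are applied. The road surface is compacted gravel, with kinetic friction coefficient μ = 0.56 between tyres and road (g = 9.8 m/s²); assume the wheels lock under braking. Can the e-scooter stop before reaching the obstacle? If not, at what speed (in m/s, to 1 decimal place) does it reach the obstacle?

20.3 ft/s × 0.3048 = 6.1874 m/s.
a = μg = 0.56 × 9.8 = 5.488 m/s².
Reaction distance = 6.1874 × 0.96 = 5.940 m.
Braking distance needed to stop: v²/(2a) = 38.284 / 10.976 = 3.488 m, so total needed = 5.940 + 3.488 = 9.428 m > 8 m — it cannot stop.
Distance remaining when braking begins: 8 − 5.940 = 2.060 m.
v² = v₀² − 2a·d = 38.284 − 2 × 5.488 × 2.060 = 15.673 m²/s².
v = √15.673 = 3.959 m/s.

No — it strikes the obstacle at 4.0 m/s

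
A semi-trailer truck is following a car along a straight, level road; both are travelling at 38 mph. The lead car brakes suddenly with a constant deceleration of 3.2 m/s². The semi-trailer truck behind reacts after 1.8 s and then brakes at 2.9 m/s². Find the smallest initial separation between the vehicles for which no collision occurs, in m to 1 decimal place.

Minimum gap ≈ 35.2 m

38 mph × 0.44704 = 16.9875 m/s.
Leader travels v²/(2a_L) = 288.575 / 6.400 = 45.090 m before stopping.
Follower covers v·t_r = 16.9875 × 1.8 = 30.578 m while reacting, then v²/(2a_F) = 288.575 / 5.800 = 49.754 m while braking, for a total of 30.578 + 49.754 = 80.332 m.
Since a_F ≤ a_L and the follower starts braking later, the follower is never slower than the leader, so the closest approach is when both have stopped.
Minimum gap = 80.332 − 45.090 = 35.242 m.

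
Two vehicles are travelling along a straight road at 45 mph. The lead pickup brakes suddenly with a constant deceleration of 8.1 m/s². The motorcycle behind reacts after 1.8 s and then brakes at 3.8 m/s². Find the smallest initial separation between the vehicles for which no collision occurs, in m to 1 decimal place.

Minimum gap ≈ 64.5 m

45 mph × 0.44704 = 20.1168 m/s.
Leader travels v²/(2a_L) = 404.686 / 16.200 = 24.981 m before stopping.
Follower covers v·t_r = 20.1168 × 1.8 = 36.210 m while reacting, then v²/(2a_F) = 404.686 / 7.600 = 53.248 m while braking, for a total of 36.210 + 53.248 = 89.458 m.
Since a_F ≤ a_L and the follower starts braking later, the follower is never slower than the leader, so the closest approach is when both have stopped.
Minimum gap = 89.458 − 24.981 = 64.477 m.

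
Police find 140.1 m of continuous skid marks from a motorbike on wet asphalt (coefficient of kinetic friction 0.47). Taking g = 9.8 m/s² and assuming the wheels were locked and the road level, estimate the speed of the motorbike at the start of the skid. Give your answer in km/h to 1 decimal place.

Deceleration a = μg = 0.47 × 9.8 = 4.606 m/s².
v = √(2a·d) = √(2 × 4.606 × 140.1) = √1290.601 = 35.9249 m/s.
= 35.9249 × 3.6 = 129.330 km/h.

Initial speed ≈ 129.3 km/h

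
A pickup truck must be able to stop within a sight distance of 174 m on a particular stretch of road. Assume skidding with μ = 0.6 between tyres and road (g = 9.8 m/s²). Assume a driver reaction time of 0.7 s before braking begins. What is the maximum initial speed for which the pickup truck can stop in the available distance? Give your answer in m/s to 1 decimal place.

Maximum speed ≈ 41.3 m/s

a = μg = 0.6 × 9.8 = 5.880 m/s².
Stopping distance: v·t_r + v²/(2a) = 174 with t_r = 0.7 s and a = 5.880 m/s².
So v² + 8.232 v − 2046.24 = 0.
Positive root: v = −a·t_r + √((a·t_r)² + 2a·d) = −4.116 + √(16.941 + 2046.24) = 41.3063 m/s.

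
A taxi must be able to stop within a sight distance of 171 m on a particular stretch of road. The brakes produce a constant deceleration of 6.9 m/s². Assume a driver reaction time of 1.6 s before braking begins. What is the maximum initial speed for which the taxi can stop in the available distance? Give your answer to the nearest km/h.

Stopping distance: v·t_r + v²/(2a) = 171 with t_r = 1.6 s and a = 6.900 m/s².
So v² + 22.080 v − 2359.80 = 0.
Positive root: v = −a·t_r + √((a·t_r)² + 2a·d) = −11.040 + √(121.882 + 2359.80) = 38.7765 m/s.
38.7765 m/s × 3.6 = 139.595 km/h.

Maximum speed ≈ 140 km/h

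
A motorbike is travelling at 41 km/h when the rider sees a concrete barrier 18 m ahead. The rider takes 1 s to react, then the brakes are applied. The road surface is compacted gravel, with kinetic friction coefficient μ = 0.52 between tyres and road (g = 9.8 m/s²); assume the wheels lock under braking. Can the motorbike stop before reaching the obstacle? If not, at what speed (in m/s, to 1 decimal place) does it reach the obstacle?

No — it strikes the obstacle at 7.9 m/s

41 km/h ÷ 3.6 = 11.3889 m/s.
a = μg = 0.52 × 9.8 = 5.096 m/s².
Reaction distance = 11.3889 × 1 = 11.389 m.
Braking distance needed to stop: v²/(2a) = 129.707 / 10.192 = 12.726 m, so total needed = 11.389 + 12.726 = 24.115 m > 18 m — it cannot stop.
Distance remaining when braking begins: 18 − 11.389 = 6.611 m.
v² = v₀² − 2a·d = 129.707 − 2 × 5.096 × 6.611 = 62.328 m²/s².
v = √62.328 = 7.895 m/s.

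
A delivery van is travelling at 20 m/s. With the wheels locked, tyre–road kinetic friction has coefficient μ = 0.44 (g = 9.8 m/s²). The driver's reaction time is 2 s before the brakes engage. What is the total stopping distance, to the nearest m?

a = μg = 0.44 × 9.8 = 4.312 m/s².
Reaction distance = v·t_r = 20.0000 × 2 = 40.000 m.
Braking distance = v²/(2a) = 20.0000² / (2 × 4.312) = 400.000 / 8.624 = 46.382 m.
Total = 40.000 + 46.382 = 86.382 m.

Total stopping distance ≈ 86 m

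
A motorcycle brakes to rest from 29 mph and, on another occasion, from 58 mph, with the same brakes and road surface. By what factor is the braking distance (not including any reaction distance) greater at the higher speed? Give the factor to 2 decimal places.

Braking distance d = v²/(2a), so with a fixed, d ∝ v².
Factor = (58/29)² = 2.0000² = 4.0000.

Factor ≈ 4.00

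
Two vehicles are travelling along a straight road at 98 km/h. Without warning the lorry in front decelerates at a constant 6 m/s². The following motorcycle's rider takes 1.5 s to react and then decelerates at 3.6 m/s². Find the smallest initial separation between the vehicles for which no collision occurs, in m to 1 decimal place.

98 km/h ÷ 3.6 = 27.2222 m/s.
Leader travels v²/(2a_L) = 741.048 / 12.000 = 61.754 m before stopping.
Follower covers v·t_r = 27.2222 × 1.5 = 40.833 m while reacting, then v²/(2a_F) = 741.048 / 7.200 = 102.923 m while braking, for a total of 40.833 + 102.923 = 143.756 m.
Since a_F ≤ a_L and the follower starts braking later, the follower is never slower than the leader, so the closest approach is when both have stopped.
Minimum gap = 143.756 − 61.754 = 82.002 m.

Minimum gap ≈ 82.0 m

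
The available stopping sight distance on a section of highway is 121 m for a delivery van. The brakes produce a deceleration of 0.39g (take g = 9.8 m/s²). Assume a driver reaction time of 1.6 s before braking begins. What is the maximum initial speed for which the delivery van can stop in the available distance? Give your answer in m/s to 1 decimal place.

a = 0.39 × 9.8 = 3.822 m/s².
Stopping distance: v·t_r + v²/(2a) = 121 with t_r = 1.6 s and a = 3.822 m/s².
So v² + 12.230 v − 924.92 = 0.
Positive root: v = −a·t_r + √((a·t_r)² + 2a·d) = −6.115 + √(37.393 + 924.92) = 24.9062 m/s.

Maximum speed ≈ 24.9 m/s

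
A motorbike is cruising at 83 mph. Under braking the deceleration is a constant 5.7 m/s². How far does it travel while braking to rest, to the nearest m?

83 mph × 0.44704 = 37.1043 m/s.
Braking distance = v²/(2a) = 37.1043² / (2 × 5.700) = 1376.729 / 11.400 = 120.766 m.

Braking distance ≈ 121 m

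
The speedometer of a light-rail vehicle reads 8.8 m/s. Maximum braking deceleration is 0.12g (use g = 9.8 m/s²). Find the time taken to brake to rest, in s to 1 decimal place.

Braking time ≈ 7.5 s

a = 0.12 × 9.8 = 1.176 m/s².
Braking time = v/a = 8.8000 / 1.176 = 7.483 s.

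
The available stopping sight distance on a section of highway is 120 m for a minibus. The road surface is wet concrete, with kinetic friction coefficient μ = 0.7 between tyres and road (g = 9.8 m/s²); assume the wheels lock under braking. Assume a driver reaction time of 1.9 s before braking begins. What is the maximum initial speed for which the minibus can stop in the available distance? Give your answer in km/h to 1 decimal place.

a = μg = 0.7 × 9.8 = 6.860 m/s².
Stopping distance: v·t_r + v²/(2a) = 120 with t_r = 1.9 s and a = 6.860 m/s².
So v² + 26.068 v − 1646.40 = 0.
Positive root: v = −a·t_r + √((a·t_r)² + 2a·d) = −13.034 + √(169.885 + 1646.40) = 29.5839 m/s.
29.5839 m/s × 3.6 = 106.502 km/h.

Maximum speed ≈ 106.5 km/h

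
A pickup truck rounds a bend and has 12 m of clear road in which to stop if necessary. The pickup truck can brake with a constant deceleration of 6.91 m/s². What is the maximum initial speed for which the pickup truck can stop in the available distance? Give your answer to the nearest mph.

Maximum speed ≈ 29 mph

v²/(2a) = d ⇒ v = √(2 × 6.910 × 12) = √165.84 = 12.8779 m/s.
12.8779 m/s ÷ 0.44704 = 28.807 mph.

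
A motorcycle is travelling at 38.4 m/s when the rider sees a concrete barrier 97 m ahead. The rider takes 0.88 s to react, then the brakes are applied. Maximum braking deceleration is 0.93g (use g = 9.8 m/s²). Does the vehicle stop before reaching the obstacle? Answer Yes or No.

a = 0.93 × 9.8 = 9.114 m/s².
Reaction distance = 38.4000 × 0.88 = 33.792 m.
Braking distance = v²/(2a) = 1474.560 / 18.228 = 80.895 m.
Total stopping distance = 33.792 + 80.895 = 114.687 m, vs 97 m available — it cannot stop in time and overshoots by 114.687 − 97 = 17.687 m.

No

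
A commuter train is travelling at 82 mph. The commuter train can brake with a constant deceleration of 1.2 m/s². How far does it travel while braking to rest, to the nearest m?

Braking distance ≈ 560 m

82 mph × 0.44704 = 36.6573 m/s.
Braking distance = v²/(2a) = 36.6573² / (2 × 1.200) = 1343.758 / 2.400 = 559.899 m.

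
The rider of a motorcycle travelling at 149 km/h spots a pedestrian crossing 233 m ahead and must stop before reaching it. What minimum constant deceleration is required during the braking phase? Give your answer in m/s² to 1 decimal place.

149 km/h ÷ 3.6 = 41.3889 m/s.
v² = 2a·d ⇒ a = v²/(2d) = 41.3889² / (2 × 233.000) = 1713.041 / 466.000 = 3.6761 m/s².

Required deceleration ≈ 3.7 m/s²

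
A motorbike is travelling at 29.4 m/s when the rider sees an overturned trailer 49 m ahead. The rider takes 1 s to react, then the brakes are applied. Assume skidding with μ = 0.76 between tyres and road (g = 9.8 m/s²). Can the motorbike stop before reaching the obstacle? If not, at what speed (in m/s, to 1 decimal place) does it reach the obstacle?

a = μg = 0.76 × 9.8 = 7.448 m/s².
Reaction distance = 29.4000 × 1 = 29.400 m.
Braking distance needed to stop: v²/(2a) = 864.360 / 14.896 = 58.026 m, so total needed = 29.400 + 58.026 = 87.426 m > 49 m — it cannot stop.
Distance remaining when braking begins: 49 − 29.400 = 19.600 m.
v² = v₀² − 2a·d = 864.360 − 2 × 7.448 × 19.600 = 572.398 m²/s².
v = √572.398 = 23.925 m/s.

No — it strikes the obstacle at 23.9 m/s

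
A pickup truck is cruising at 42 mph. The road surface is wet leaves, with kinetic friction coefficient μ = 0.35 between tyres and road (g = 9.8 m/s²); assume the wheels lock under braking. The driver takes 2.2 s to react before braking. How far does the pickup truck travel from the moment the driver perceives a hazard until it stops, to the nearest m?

Total stopping distance ≈ 93 m

42 mph × 0.44704 = 18.7757 m/s.
a = μg = 0.35 × 9.8 = 3.430 m/s².
Reaction distance = v·t_r = 18.7757 × 2.2 = 41.307 m.
Braking distance = v²/(2a) = 18.7757² / (2 × 3.430) = 352.527 / 6.860 = 51.389 m.
Total = 41.307 + 51.389 = 92.696 m.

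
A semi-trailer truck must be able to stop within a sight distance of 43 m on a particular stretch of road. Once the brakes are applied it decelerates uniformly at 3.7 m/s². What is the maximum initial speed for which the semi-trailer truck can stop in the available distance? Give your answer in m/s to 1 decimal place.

Maximum speed ≈ 17.8 m/s

v²/(2a) = d ⇒ v = √(2 × 3.700 × 43) = √318.20 = 17.8382 m/s.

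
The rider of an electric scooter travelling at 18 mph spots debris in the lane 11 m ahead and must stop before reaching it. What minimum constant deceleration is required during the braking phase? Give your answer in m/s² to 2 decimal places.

18 mph × 0.44704 = 8.0467 m/s.
v² = 2a·d ⇒ a = v²/(2d) = 8.0467² / (2 × 11.000) = 64.749 / 22.000 = 2.9431 m/s².

Required deceleration ≈ 2.94 m/s²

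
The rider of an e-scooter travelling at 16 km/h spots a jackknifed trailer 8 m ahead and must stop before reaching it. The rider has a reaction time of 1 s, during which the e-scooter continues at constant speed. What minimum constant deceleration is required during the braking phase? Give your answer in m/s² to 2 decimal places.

16 km/h ÷ 3.6 = 4.4444 m/s.
Distance covered during reaction = 4.4444 × 1 = 4.444 m.
Distance available for braking: 8 − 4.444 = 3.556 m.
v² = 2a·d ⇒ a = v²/(2d) = 4.4444² / (2 × 3.556) = 19.753 / 7.112 = 2.7774 m/s².

Required deceleration ≈ 2.78 m/s²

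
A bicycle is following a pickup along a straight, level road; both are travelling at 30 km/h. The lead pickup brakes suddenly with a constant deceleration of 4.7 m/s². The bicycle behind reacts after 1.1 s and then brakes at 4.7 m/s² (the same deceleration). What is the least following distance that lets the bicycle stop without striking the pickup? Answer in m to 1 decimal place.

Minimum gap ≈ 9.2 m

30 km/h ÷ 3.6 = 8.3333 m/s.
Leader travels v²/(2a_L) = 69.444 / 9.400 = 7.388 m before stopping.
Follower covers v·t_r = 8.3333 × 1.1 = 9.167 m while reacting, then v²/(2a_F) = 69.444 / 9.400 = 7.388 m while braking, for a total of 9.167 + 7.388 = 16.555 m.
Since a_F ≤ a_L and the follower starts braking later, the follower is never slower than the leader, so the closest approach is when both have stopped.
Minimum gap = 16.555 − 7.388 = 9.167 m.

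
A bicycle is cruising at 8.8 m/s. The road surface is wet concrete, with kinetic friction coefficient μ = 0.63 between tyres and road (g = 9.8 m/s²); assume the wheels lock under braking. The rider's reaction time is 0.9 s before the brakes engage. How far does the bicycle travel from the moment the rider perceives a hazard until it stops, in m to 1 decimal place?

a = μg = 0.63 × 9.8 = 6.174 m/s².
Reaction distance = v·t_r = 8.8000 × 0.9 = 7.920 m.
Braking distance = v²/(2a) = 8.8000² / (2 × 6.174) = 77.440 / 12.348 = 6.271 m.
Total = 7.920 + 6.271 = 14.191 m.

Total stopping distance ≈ 14.2 m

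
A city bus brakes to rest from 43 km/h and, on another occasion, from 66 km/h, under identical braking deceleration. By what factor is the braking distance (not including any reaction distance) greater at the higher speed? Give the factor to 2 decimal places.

Braking distance d = v²/(2a), so with a fixed, d ∝ v².
Factor = (66/43)² = 1.5349² = 2.3559.

Factor ≈ 2.36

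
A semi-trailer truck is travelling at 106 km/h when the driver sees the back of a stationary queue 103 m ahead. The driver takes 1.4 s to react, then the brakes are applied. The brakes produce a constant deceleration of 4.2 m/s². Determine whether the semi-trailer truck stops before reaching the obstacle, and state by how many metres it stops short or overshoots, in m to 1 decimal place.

No — it overshoots by 41.4 m

106 km/h ÷ 3.6 = 29.4444 m/s.
Reaction distance = 29.4444 × 1.4 = 41.222 m.
Braking distance = v²/(2a) = 866.973 / 8.400 = 103.211 m.
Total stopping distance = 41.222 + 103.211 = 144.433 m, vs 103 m available — it cannot stop in time and overshoots by 144.433 − 103 = 41.433 m.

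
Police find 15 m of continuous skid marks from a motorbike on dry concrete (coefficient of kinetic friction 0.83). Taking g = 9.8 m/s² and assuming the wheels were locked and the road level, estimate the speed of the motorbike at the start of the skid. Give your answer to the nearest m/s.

Deceleration a = μg = 0.83 × 9.8 = 8.134 m/s².
v = √(2a·d) = √(2 × 8.134 × 15) = √244.020 = 15.6211 m/s.

Initial speed ≈ 16 m/s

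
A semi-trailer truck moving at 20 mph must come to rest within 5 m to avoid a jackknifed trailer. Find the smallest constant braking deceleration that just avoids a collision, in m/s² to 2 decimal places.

20 mph × 0.44704 = 8.9408 m/s.
v² = 2a·d ⇒ a = v²/(2d) = 8.9408² / (2 × 5.000) = 79.938 / 10.000 = 7.9938 m/s².

Required deceleration ≈ 7.99 m/s²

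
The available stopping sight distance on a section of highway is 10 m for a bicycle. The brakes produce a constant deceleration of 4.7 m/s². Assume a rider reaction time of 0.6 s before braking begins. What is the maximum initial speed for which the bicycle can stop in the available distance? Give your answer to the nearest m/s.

Stopping distance: v·t_r + v²/(2a) = 10 with t_r = 0.6 s and a = 4.700 m/s².
So v² + 5.640 v − 94.00 = 0.
Positive root: v = −a·t_r + √((a·t_r)² + 2a·d) = −2.820 + √(7.952 + 94.00) = 7.2771 m/s.

Maximum speed ≈ 7 m/s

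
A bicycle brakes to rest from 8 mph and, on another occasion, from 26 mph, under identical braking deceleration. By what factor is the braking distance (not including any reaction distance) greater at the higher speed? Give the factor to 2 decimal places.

Factor ≈ 10.56

Braking distance d = v²/(2a), so with a fixed, d ∝ v².
Factor = (26/8)² = 3.2500² = 10.5625.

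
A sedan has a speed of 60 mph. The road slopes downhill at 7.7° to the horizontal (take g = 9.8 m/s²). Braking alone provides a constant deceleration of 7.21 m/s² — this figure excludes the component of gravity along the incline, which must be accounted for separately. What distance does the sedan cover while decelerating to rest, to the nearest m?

Braking distance ≈ 61 m

60 mph × 0.44704 = 26.8224 m/s.
Gravity along the downhill slope reduces the braking deceleration: a_eff = 7.210 − 9.8·sin 7.7° = 7.210 − 1.313 = 5.897 m/s².
Braking distance = v²/(2a) = 26.8224² / (2 × 5.897) = 719.441 / 11.794 = 61.001 m.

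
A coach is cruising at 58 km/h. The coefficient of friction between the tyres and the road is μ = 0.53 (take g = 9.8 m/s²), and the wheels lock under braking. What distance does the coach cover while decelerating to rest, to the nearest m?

Braking distance ≈ 25 m

58 km/h ÷ 3.6 = 16.1111 m/s.
a = μg = 0.53 × 9.8 = 5.194 m/s².
Braking distance = v²/(2a) = 16.1111² / (2 × 5.194) = 259.568 / 10.388 = 24.987 m.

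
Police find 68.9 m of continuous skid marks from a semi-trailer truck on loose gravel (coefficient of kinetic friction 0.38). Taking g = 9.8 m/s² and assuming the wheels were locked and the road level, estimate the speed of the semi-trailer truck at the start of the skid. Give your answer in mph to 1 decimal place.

Deceleration a = μg = 0.38 × 9.8 = 3.724 m/s².
v = √(2a·d) = √(2 × 3.724 × 68.9) = √513.167 = 22.6532 m/s.
= 22.6532 ÷ 0.44704 = 50.674 mph.

Initial speed ≈ 50.7 mph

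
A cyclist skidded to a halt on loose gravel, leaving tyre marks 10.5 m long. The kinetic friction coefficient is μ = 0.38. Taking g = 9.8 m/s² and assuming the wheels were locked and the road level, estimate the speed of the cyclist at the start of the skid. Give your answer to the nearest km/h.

Initial speed ≈ 32 km/h

Deceleration a = μg = 0.38 × 9.8 = 3.724 m/s².
v = √(2a·d) = √(2 × 3.724 × 10.5) = √78.204 = 8.8433 m/s.
= 8.8433 × 3.6 = 31.836 km/h.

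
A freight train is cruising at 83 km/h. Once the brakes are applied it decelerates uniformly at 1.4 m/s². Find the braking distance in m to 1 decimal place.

83 km/h ÷ 3.6 = 23.0556 m/s.
Braking distance = v²/(2a) = 23.0556² / (2 × 1.400) = 531.561 / 2.800 = 189.843 m.

Braking distance ≈ 189.8 m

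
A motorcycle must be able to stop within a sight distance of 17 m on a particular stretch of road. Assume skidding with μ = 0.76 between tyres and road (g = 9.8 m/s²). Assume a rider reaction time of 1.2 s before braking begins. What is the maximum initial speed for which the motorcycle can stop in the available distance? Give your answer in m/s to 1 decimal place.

Maximum speed ≈ 9.3 m/s

a = μg = 0.76 × 9.8 = 7.448 m/s².
Stopping distance: v·t_r + v²/(2a) = 17 with t_r = 1.2 s and a = 7.448 m/s².
So v² + 17.875 v − 253.23 = 0.
Positive root: v = −a·t_r + √((a·t_r)² + 2a·d) = −8.938 + √(79.888 + 253.23) = 9.3135 m/s.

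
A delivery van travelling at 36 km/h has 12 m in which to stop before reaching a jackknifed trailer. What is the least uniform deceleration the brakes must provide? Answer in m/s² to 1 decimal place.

Required deceleration ≈ 4.2 m/s²

36 km/h ÷ 3.6 = 10.0000 m/s.
v² = 2a·d ⇒ a = v²/(2d) = 10.0000² / (2 × 12.000) = 100.000 / 24.000 = 4.1667 m/s².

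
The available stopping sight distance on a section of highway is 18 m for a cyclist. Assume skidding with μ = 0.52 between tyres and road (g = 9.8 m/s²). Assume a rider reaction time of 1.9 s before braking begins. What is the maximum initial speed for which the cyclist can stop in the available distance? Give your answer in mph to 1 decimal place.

Maximum speed ≈ 15.6 mph

a = μg = 0.52 × 9.8 = 5.096 m/s².
Stopping distance: v·t_r + v²/(2a) = 18 with t_r = 1.9 s and a = 5.096 m/s².
So v² + 19.365 v − 183.46 = 0.
Positive root: v = −a·t_r + √((a·t_r)² + 2a·d) = −9.682 + √(93.741 + 183.46) = 6.9674 m/s.
6.9674 m/s ÷ 0.44704 = 15.586 mph.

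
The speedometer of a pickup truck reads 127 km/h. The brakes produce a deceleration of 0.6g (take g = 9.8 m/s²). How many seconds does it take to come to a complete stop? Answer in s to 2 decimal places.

Braking time ≈ 6.00 s

127 km/h ÷ 3.6 = 35.2778 m/s.
a = 0.6 × 9.8 = 5.880 m/s².
Braking time = v/a = 35.2778 / 5.880 = 6.000 s.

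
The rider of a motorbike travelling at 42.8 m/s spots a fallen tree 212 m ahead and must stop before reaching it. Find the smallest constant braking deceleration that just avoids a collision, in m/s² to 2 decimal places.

v² = 2a·d ⇒ a = v²/(2d) = 42.8000² / (2 × 212.000) = 1831.840 / 424.000 = 4.3204 m/s².

Required deceleration ≈ 4.32 m/s²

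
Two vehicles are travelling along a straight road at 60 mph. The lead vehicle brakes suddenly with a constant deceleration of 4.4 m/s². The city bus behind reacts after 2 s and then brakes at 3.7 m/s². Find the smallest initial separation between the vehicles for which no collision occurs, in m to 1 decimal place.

Minimum gap ≈ 69.1 m

60 mph × 0.44704 = 26.8224 m/s.
Leader travels v²/(2a_L) = 719.441 / 8.800 = 81.755 m before stopping.
Follower covers v·t_r = 26.8224 × 2 = 53.645 m while reacting, then v²/(2a_F) = 719.441 / 7.400 = 97.222 m while braking, for a total of 53.645 + 97.222 = 150.867 m.
Since a_F ≤ a_L and the follower starts braking later, the follower is never slower than the leader, so the closest approach is when both have stopped.
Minimum gap = 150.867 − 81.755 = 69.112 m.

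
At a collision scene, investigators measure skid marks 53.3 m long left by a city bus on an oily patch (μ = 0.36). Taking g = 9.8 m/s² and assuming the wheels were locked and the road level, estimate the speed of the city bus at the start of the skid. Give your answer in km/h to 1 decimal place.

Initial speed ≈ 69.8 km/h

Deceleration a = μg = 0.36 × 9.8 = 3.528 m/s².
v = √(2a·d) = √(2 × 3.528 × 53.3) = √376.085 = 19.3929 m/s.
= 19.3929 × 3.6 = 69.814 km/h.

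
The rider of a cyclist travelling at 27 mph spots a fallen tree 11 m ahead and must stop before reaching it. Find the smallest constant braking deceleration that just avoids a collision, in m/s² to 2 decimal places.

27 mph × 0.44704 = 12.0701 m/s.
v² = 2a·d ⇒ a = v²/(2d) = 12.0701² / (2 × 11.000) = 145.687 / 22.000 = 6.6221 m/s².

Required deceleration ≈ 6.62 m/s²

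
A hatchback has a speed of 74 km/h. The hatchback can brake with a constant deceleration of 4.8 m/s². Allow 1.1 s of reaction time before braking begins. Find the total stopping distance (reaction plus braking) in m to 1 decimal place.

Total stopping distance ≈ 66.6 m

74 km/h ÷ 3.6 = 20.5556 m/s.
Reaction distance = v·t_r = 20.5556 × 1.1 = 22.611 m.
Braking distance = v²/(2a) = 20.5556² / (2 × 4.800) = 422.533 / 9.600 = 44.014 m.
Total = 22.611 + 44.014 = 66.625 m.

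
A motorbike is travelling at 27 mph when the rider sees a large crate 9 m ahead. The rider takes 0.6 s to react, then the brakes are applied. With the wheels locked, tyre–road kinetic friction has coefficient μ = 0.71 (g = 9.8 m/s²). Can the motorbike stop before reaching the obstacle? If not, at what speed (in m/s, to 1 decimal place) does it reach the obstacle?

No — it strikes the obstacle at 11.0 m/s

27 mph × 0.44704 = 12.0701 m/s.
a = μg = 0.71 × 9.8 = 6.958 m/s².
Reaction distance = 12.0701 × 0.6 = 7.242 m.
Braking distance needed to stop: v²/(2a) = 145.687 / 13.916 = 10.469 m, so total needed = 7.242 + 10.469 = 17.711 m > 9 m — it cannot stop.
Distance remaining when braking begins: 9 − 7.242 = 1.758 m.
v² = v₀² − 2a·d = 145.687 − 2 × 6.958 × 1.758 = 121.223 m²/s².
v = √121.223 = 11.010 m/s.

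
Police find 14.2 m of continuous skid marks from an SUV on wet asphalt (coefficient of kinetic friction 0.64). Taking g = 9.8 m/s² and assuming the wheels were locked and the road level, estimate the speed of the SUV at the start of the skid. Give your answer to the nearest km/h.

Deceleration a = μg = 0.64 × 9.8 = 6.272 m/s².
v = √(2a·d) = √(2 × 6.272 × 14.2) = √178.125 = 13.3463 m/s.
= 13.3463 × 3.6 = 48.047 km/h.

Initial speed ≈ 48 km/h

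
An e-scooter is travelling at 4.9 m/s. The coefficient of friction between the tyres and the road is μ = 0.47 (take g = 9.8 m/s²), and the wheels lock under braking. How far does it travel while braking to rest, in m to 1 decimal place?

Braking distance ≈ 2.6 m

a = μg = 0.47 × 9.8 = 4.606 m/s².
Braking distance = v²/(2a) = 4.9000² / (2 × 4.606) = 24.010 / 9.212 = 2.606 m.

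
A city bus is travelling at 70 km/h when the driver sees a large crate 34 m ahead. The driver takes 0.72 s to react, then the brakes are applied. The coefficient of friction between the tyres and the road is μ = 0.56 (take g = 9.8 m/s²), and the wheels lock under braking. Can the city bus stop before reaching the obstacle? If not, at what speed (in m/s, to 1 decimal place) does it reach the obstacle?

No — it strikes the obstacle at 12.6 m/s

70 km/h ÷ 3.6 = 19.4444 m/s.
a = μg = 0.56 × 9.8 = 5.488 m/s².
Reaction distance = 19.4444 × 0.72 = 14.000 m.
Braking distance needed to stop: v²/(2a) = 378.085 / 10.976 = 34.447 m, so total needed = 14.000 + 34.447 = 48.447 m > 34 m — it cannot stop.
Distance remaining when braking begins: 34 − 14.000 = 20.000 m.
v² = v₀² − 2a·d = 378.085 − 2 × 5.488 × 20.000 = 158.565 m²/s².
v = √158.565 = 12.592 m/s.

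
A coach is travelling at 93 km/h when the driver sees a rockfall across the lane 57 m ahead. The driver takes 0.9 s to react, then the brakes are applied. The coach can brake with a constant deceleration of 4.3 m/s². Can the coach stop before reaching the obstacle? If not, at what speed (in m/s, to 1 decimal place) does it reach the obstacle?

93 km/h ÷ 3.6 = 25.8333 m/s.
Reaction distance = 25.8333 × 0.9 = 23.250 m.
Braking distance needed to stop: v²/(2a) = 667.359 / 8.600 = 77.600 m, so total needed = 23.250 + 77.600 = 100.850 m > 57 m — it cannot stop.
Distance remaining when braking begins: 57 − 23.250 = 33.750 m.
v² = v₀² − 2a·d = 667.359 − 2 × 4.300 × 33.750 = 377.109 m²/s².
v = √377.109 = 19.419 m/s.

No — it strikes the obstacle at 19.4 m/s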